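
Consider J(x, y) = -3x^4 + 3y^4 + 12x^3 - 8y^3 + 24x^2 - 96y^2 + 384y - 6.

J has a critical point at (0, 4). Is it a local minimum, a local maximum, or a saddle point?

The mixed partial ∂²J/∂x∂y is 0, so the Hessian at any point is diag(J_xx, J_yy) = diag(12(-3x^2 + 6x + 4), 12(3y^2 - 4y - 16)).
At (0, 4): H = diag(48, 192).
Both eigenvalues are positive, so H is positive definite: a local minimum.

local minimum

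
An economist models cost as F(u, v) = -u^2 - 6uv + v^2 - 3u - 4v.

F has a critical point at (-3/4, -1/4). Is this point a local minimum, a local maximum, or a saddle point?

The Hessian of F is constant: H = [[-2, -6], [-6, 2]].
det(H) = (-2)·2 − (-6)² = -40.
Since det(H) < 0, H is indefinite and the critical point is a saddle point.

saddle point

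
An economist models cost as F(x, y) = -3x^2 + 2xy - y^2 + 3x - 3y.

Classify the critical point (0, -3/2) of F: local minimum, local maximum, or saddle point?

The Hessian of F is constant: H = [[-6, 2], [2, -2]].
det(H) = (-6)·(-2) − 2² = 8.
det(H) > 0 and tr(H) = -8 < 0, so H is negative definite and the point is a local maximum.

local maximum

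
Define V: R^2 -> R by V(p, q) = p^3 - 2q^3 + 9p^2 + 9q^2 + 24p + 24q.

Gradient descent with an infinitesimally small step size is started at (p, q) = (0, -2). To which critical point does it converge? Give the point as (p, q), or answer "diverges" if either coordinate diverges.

V is separable, so gradient descent decouples: p follows -∂V/∂p, q follows -∂V/∂q.
∂V/∂p = 3(p + 2)(p + 4); at p=0 this is 24, so p decreases.
∂V/∂q = -6(q - 4)(q + 1); at q=-2 this is -36, so q increases.
p converges to its nearest critical value -2 (a local min of the p-part); q converges to -1. The iterate converges to (-2, -1).

(-2, -1)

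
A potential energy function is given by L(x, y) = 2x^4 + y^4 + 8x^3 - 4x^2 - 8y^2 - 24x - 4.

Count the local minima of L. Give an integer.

L separates as a function of x plus a function of y, so ∇L=0 decouples.
∂L/∂x = 8(x - 1)(x + 1)(x + 3) = 0 at x ∈ {-3, -1, 1}; ∂L/∂y = 4y(y - 2)(y + 2) = 0 at y ∈ {-2, 0, 2}.
The Hessian is diagonal: diag(L_xx, L_yy). Second derivatives: L_xx(-3)=64, L_xx(-1)=-32, L_xx(1)=64; L_yy(-2)=32, L_yy(0)=-16, L_yy(2)=32.
Local minima occur where both diagonal entries positive: (-3, -2), (-3, 2), (1, -2), (1, 2). Count: 4.

4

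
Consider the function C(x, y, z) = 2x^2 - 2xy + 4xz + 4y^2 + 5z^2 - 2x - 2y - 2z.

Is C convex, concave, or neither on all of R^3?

convex

C is quadratic, so its Hessian is the constant matrix H = [[4, -2, 4], [-2, 8, 0], [4, 0, 10]].
Leading principal minors: 4, 28, 152.
All positive ⇒ H ≻ 0 ⇒ convex.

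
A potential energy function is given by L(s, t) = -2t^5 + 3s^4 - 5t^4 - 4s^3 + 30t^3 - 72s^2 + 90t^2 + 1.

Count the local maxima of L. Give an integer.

2

L separates as a function of s plus a function of t, so ∇L=0 decouples.
∂L/∂s = 12s(s - 4)(s + 3) = 0 at s ∈ {-3, 0, 4}; ∂L/∂t = -10t(t - 3)(t + 2)(t + 3) = 0 at t ∈ {-3, -2, 0, 3}.
The Hessian is diagonal: diag(L_ss, L_tt). Second derivatives: L_ss(-3)=252, L_ss(0)=-144, L_ss(4)=336; L_tt(-3)=180, L_tt(-2)=-100, L_tt(0)=180, L_tt(3)=-900.
Local maxima occur where both diagonal entries negative: (0, -2), (0, 3). Count: 2.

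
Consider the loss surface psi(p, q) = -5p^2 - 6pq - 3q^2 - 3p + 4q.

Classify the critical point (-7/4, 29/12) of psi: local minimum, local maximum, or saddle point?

The Hessian of psi is constant: H = [[-10, -6], [-6, -6]].
det(H) = (-10)·(-6) − (-6)² = 24.
det(H) > 0 and tr(H) = -16 < 0, so H is negative definite and the point is a local maximum.

local maximum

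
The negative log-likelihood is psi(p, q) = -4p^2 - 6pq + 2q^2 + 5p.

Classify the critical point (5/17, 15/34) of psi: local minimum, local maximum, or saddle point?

The Hessian of psi is constant: H = [[-8, -6], [-6, 4]].
det(H) = (-8)·4 − (-6)² = -68.
Since det(H) < 0, H is indefinite and the critical point is a saddle point.

saddle point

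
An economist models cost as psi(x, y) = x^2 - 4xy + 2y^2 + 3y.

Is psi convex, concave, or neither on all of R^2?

psi is quadratic, so its Hessian is the constant matrix H = [[2, -4], [-4, 4]].
det(H) = -8, tr(H) = 6.
det(H) < 0, so H is indefinite: neither convex nor concave.

neither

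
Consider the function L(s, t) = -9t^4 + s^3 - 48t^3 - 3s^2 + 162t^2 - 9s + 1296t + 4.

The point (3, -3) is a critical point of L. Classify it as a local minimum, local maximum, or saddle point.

The mixed partial ∂²L/∂s∂t is 0, so the Hessian at any point is diag(L_ss, L_tt) = diag(6(s - 1), 36(-3t^2 - 8t + 9)).
At (3, -3): H = diag(12, 216).
Both eigenvalues are positive, so H is positive definite: a local minimum.

local minimum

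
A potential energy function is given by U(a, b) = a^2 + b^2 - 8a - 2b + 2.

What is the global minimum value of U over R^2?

-15

U(a,b) separates as P(a) + Q(b) + 2, so its minimum is min P + min Q + 2.
P'(a) = 2a - 8 vanishes at a ∈ {4}; Q'(b) = 2b - 2 vanishes at b ∈ {1}.
Local minima of P (where P''>0): P(4)=-16. Local minima of Q: Q(1)=-1.
So the global minimum of U is P(4) + Q(1) + 2 = -16 − 1 + 2 = -15, attained at (4, 1).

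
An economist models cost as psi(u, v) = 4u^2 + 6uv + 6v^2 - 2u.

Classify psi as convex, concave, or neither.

psi is quadratic, so its Hessian is the constant matrix H = [[8, 6], [6, 12]].
det(H) = 60, tr(H) = 20.
det(H) > 0 and tr(H) > 0, so H is positive definite everywhere: convex.

convex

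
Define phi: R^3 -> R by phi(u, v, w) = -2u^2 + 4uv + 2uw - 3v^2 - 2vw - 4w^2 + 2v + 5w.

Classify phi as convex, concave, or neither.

phi is quadratic, so its Hessian is the constant matrix H = [[-4, 4, 2], [4, -6, -2], [2, -2, -8]].
Leading principal minors: -4, 8, -56.
Signs alternate −, +, − ⇒ H ≺ 0 ⇒ concave.

concave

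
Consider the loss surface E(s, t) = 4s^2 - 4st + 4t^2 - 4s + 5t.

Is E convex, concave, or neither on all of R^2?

E is quadratic, so its Hessian is the constant matrix H = [[8, -4], [-4, 8]].
det(H) = 48, tr(H) = 16.
det(H) > 0 and tr(H) > 0, so H is positive definite everywhere: convex.

convex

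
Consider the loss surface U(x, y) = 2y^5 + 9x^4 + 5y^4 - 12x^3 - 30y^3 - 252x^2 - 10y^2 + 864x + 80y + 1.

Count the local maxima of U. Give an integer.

2

U separates as a function of x plus a function of y, so ∇U=0 decouples.
∂U/∂x = 36(x - 3)(x - 2)(x + 4) = 0 at x ∈ {-4, 2, 3}; ∂U/∂y = 10(y - 2)(y - 1)(y + 1)(y + 4) = 0 at y ∈ {-4, -1, 1, 2}.
The Hessian is diagonal: diag(U_xx, U_yy). Second derivatives: U_xx(-4)=1512, U_xx(2)=-216, U_xx(3)=252; U_yy(-4)=-900, U_yy(-1)=180, U_yy(1)=-100, U_yy(2)=180.
Local maxima occur where both diagonal entries negative: (2, -4), (2, 1). Count: 2.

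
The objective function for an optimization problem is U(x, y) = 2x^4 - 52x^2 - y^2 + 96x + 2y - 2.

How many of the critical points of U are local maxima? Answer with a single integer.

U separates as a function of x plus a function of y, so ∇U=0 decouples.
∂U/∂x = 8(x - 3)(x - 1)(x + 4) = 0 at x ∈ {-4, 1, 3}; ∂U/∂y = -2(y - 1) = 0 at y ∈ {1}.
The Hessian is diagonal: diag(U_xx, U_yy). Second derivatives: U_xx(-4)=280, U_xx(1)=-80, U_xx(3)=112; U_yy(1)=-2.
Local maxima occur where both diagonal entries negative: (1, 1). Count: 1.

1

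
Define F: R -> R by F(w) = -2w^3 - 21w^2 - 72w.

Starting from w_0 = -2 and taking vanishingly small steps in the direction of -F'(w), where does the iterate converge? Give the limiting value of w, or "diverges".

diverges

F'(w) = -6(w + 3)(w + 4), so F'(-2) = -12.
Gradient descent moves in the -F' direction, i.e. w is increasing.
There is no critical point above w=-2, and F' keeps the same sign, so the iterate runs off to +∞.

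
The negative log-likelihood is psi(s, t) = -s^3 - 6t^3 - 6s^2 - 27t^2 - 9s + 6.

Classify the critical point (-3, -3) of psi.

The mixed partial ∂²psi/∂s∂t is 0, so the Hessian at any point is diag(psi_ss, psi_tt) = diag(-6(s + 2), -18(2t + 3)).
At (-3, -3): H = diag(6, 54).
Both eigenvalues are positive, so H is positive definite: a local minimum.

local minimum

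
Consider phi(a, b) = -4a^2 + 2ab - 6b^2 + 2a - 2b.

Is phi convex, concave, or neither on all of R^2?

concave

phi is quadratic, so its Hessian is the constant matrix H = [[-8, 2], [2, -12]].
det(H) = 92, tr(H) = -20.
det(H) > 0 and tr(H) < 0, so H is negative definite everywhere: concave.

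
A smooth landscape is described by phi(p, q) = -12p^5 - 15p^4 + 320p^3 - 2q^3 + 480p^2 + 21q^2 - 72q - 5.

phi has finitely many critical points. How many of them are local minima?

phi separates as a function of p plus a function of q, so ∇phi=0 decouples.
∂phi/∂p = -60p(p - 4)(p + 1)(p + 4) = 0 at p ∈ {-4, -1, 0, 4}; ∂phi/∂q = -6(q - 4)(q - 3) = 0 at q ∈ {3, 4}.
The Hessian is diagonal: diag(phi_pp, phi_qq). Second derivatives: phi_pp(-4)=5760, phi_pp(-1)=-900, phi_pp(0)=960, phi_pp(4)=-9600; phi_qq(3)=6, phi_qq(4)=-6.
Local minima occur where both diagonal entries positive: (-4, 3), (0, 3). Count: 2.

2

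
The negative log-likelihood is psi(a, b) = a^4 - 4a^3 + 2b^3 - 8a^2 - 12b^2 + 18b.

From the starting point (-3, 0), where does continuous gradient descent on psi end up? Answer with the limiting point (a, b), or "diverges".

psi is separable, so gradient descent decouples: a follows -∂psi/∂a, b follows -∂psi/∂b.
∂psi/∂a = 4a(a - 4)(a + 1); at a=-3 this is -168, so a increases.
∂psi/∂b = 6(b - 3)(b - 1); at b=0 this is 18, so b decreases.
The b-coordinate has no critical point in that direction and runs off to infinity.

diverges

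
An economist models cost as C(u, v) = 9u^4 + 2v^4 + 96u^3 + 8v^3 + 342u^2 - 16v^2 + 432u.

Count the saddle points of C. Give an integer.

4

C separates as a function of u plus a function of v, so ∇C=0 decouples.
∂C/∂u = 36(u + 1)(u + 3)(u + 4) = 0 at u ∈ {-4, -3, -1}; ∂C/∂v = 8v(v - 1)(v + 4) = 0 at v ∈ {-4, 0, 1}.
The Hessian is diagonal: diag(C_uu, C_vv). Second derivatives: C_uu(-4)=108, C_uu(-3)=-72, C_uu(-1)=216; C_vv(-4)=160, C_vv(0)=-32, C_vv(1)=40.
Saddle points occur where the two diagonal entries have opposite signs: (-4, 0), (-3, -4), (-3, 1), (-1, 0). Count: 4.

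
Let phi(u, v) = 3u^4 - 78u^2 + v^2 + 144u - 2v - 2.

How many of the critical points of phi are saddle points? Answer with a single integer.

1

phi separates as a function of u plus a function of v, so ∇phi=0 decouples.
∂phi/∂u = 12(u - 3)(u - 1)(u + 4) = 0 at u ∈ {-4, 1, 3}; ∂phi/∂v = 2(v - 1) = 0 at v ∈ {1}.
The Hessian is diagonal: diag(phi_uu, phi_vv). Second derivatives: phi_uu(-4)=420, phi_uu(1)=-120, phi_uu(3)=168; phi_vv(1)=2.
Saddle points occur where the two diagonal entries have opposite signs: (1, 1). Count: 1.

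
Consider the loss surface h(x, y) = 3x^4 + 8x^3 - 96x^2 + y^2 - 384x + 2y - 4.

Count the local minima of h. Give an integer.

2

h separates as a function of x plus a function of y, so ∇h=0 decouples.
∂h/∂x = 12(x - 4)(x + 2)(x + 4) = 0 at x ∈ {-4, -2, 4}; ∂h/∂y = 2(y + 1) = 0 at y ∈ {-1}.
The Hessian is diagonal: diag(h_xx, h_yy). Second derivatives: h_xx(-4)=192, h_xx(-2)=-144, h_xx(4)=576; h_yy(-1)=2.
Local minima occur where both diagonal entries positive: (-4, -1), (4, -1). Count: 2.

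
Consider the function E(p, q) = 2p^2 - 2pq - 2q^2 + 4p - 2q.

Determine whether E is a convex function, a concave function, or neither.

neither

E is quadratic, so its Hessian is the constant matrix H = [[4, -2], [-2, -4]].
det(H) = -20, tr(H) = 0.
det(H) < 0, so H is indefinite: neither convex nor concave.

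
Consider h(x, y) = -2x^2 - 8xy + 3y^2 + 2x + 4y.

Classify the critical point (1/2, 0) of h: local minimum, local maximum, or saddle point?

The Hessian of h is constant: H = [[-4, -8], [-8, 6]].
det(H) = (-4)·6 − (-8)² = -88.
Since det(H) < 0, H is indefinite and the critical point is a saddle point.

saddle point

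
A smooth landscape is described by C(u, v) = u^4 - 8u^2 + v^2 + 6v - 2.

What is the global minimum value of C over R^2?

C(u,v) separates as P(u) + Q(v) − 2, so its minimum is min P + min Q − 2.
P'(u) = 4u(u - 2)(u + 2) vanishes at u ∈ {-2, 0, 2}; Q'(v) = 2v + 6 vanishes at v ∈ {-3}.
Local minima of P (where P''>0): P(-2)=-16, P(2)=-16. Local minima of Q: Q(-3)=-9.
So the global minimum of C is P(-2) + Q(-3) − 2 = -16 − 9 − 2 = -27, attained at (-2, -3).

-27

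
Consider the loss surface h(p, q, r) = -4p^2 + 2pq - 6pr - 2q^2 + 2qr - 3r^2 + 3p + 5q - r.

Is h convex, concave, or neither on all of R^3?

concave

h is quadratic, so its Hessian is the constant matrix H = [[-8, 2, -6], [2, -4, 2], [-6, 2, -6]].
Leading principal minors: -8, 28, -40.
Signs alternate −, +, − ⇒ H ≺ 0 ⇒ concave.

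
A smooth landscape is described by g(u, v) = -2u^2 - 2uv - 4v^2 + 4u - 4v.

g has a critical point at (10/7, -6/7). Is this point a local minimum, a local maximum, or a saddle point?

local maximum

The Hessian of g is constant: H = [[-4, -2], [-2, -8]].
det(H) = (-4)·(-8) − (-2)² = 28.
det(H) > 0 and tr(H) = -12 < 0, so H is negative definite and the point is a local maximum.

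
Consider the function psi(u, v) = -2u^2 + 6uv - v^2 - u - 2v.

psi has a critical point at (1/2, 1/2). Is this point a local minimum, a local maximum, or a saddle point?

saddle point

The Hessian of psi is constant: H = [[-4, 6], [6, -2]].
det(H) = (-4)·(-2) − 6² = -28.
Since det(H) < 0, H is indefinite and the critical point is a saddle point.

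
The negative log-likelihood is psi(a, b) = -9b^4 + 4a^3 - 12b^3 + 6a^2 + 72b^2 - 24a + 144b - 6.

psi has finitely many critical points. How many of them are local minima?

psi separates as a function of a plus a function of b, so ∇psi=0 decouples.
∂psi/∂a = 12(a - 1)(a + 2) = 0 at a ∈ {-2, 1}; ∂psi/∂b = -36(b - 2)(b + 1)(b + 2) = 0 at b ∈ {-2, -1, 2}.
The Hessian is diagonal: diag(psi_aa, psi_bb). Second derivatives: psi_aa(-2)=-36, psi_aa(1)=36; psi_bb(-2)=-144, psi_bb(-1)=108, psi_bb(2)=-432.
Local minima occur where both diagonal entries positive: (1, -1). Count: 1.

1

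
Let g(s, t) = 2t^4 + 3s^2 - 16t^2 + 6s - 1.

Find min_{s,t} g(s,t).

-36

g(s,t) separates as P(s) + Q(t) − 1, so its minimum is min P + min Q − 1.
P'(s) = 6s + 6 vanishes at s ∈ {-1}; Q'(t) = 8t(t - 2)(t + 2) vanishes at t ∈ {-2, 0, 2}.
Local minima of P (where P''>0): P(-1)=-3. Local minima of Q: Q(-2)=-32, Q(2)=-32.
So the global minimum of g is P(-1) + Q(-2) − 1 = -3 − 32 − 1 = -36, attained at (-1, -2).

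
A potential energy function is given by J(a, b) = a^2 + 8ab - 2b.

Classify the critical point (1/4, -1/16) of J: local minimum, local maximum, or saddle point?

The Hessian of J is constant: H = [[2, 8], [8, 0]].
det(H) = 2·0 − 8² = -64.
Since det(H) < 0, H is indefinite and the critical point is a saddle point.

saddle point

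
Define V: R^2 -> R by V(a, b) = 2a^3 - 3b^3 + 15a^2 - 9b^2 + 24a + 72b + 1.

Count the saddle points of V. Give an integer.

2

V separates as a function of a plus a function of b, so ∇V=0 decouples.
∂V/∂a = 6(a + 1)(a + 4) = 0 at a ∈ {-4, -1}; ∂V/∂b = -9(b - 2)(b + 4) = 0 at b ∈ {-4, 2}.
The Hessian is diagonal: diag(V_aa, V_bb). Second derivatives: V_aa(-4)=-18, V_aa(-1)=18; V_bb(-4)=54, V_bb(2)=-54.
Saddle points occur where the two diagonal entries have opposite signs: (-4, -4), (-1, 2). Count: 2.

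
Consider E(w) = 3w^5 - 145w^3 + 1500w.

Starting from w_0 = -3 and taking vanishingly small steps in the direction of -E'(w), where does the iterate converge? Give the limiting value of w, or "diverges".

E'(w) = 15(w - 5)(w - 2)(w + 2)(w + 5), so E'(-3) = -1200.
Gradient descent moves in the -E' direction, i.e. w is increasing.
The nearest critical point in that direction is w = -2, where E'' = 1260 > 0 (a local minimum). The iterate converges there.

-2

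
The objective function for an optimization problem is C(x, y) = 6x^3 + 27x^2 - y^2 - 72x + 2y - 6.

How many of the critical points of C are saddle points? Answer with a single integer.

C separates as a function of x plus a function of y, so ∇C=0 decouples.
∂C/∂x = 18(x - 1)(x + 4) = 0 at x ∈ {-4, 1}; ∂C/∂y = -2(y - 1) = 0 at y ∈ {1}.
The Hessian is diagonal: diag(C_xx, C_yy). Second derivatives: C_xx(-4)=-90, C_xx(1)=90; C_yy(1)=-2.
Saddle points occur where the two diagonal entries have opposite signs: (1, 1). Count: 1.

1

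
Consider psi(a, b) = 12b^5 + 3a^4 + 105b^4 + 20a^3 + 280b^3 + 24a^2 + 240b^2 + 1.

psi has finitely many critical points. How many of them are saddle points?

6

psi separates as a function of a plus a function of b, so ∇psi=0 decouples.
∂psi/∂a = 12a(a + 1)(a + 4) = 0 at a ∈ {-4, -1, 0}; ∂psi/∂b = 60b(b + 1)(b + 2)(b + 4) = 0 at b ∈ {-4, -2, -1, 0}.
The Hessian is diagonal: diag(psi_aa, psi_bb). Second derivatives: psi_aa(-4)=144, psi_aa(-1)=-36, psi_aa(0)=48; psi_bb(-4)=-1440, psi_bb(-2)=240, psi_bb(-1)=-180, psi_bb(0)=480.
Saddle points occur where the two diagonal entries have opposite signs: (-4, -4), (-4, -1), (-1, -2), (-1, 0), (0, -4), (0, -1). Count: 6.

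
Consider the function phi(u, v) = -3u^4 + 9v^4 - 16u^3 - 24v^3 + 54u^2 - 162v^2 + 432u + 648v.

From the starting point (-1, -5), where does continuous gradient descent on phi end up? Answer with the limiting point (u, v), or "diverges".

phi is separable, so gradient descent decouples: u follows -∂phi/∂u, v follows -∂phi/∂v.
∂phi/∂u = -12(u - 3)(u + 3)(u + 4); at u=-1 this is 288, so u decreases.
∂phi/∂v = 36(v - 3)(v - 2)(v + 3); at v=-5 this is -4032, so v increases.
u converges to its nearest critical value -3 (a local min of the u-part); v converges to -3. The iterate converges to (-3, -3).

(-3, -3)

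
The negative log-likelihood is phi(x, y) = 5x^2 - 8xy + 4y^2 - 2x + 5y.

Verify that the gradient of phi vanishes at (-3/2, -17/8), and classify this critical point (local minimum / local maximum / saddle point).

∇phi = (10x - 8y - 2, -8x + 8y + 5); substituting (-3/2, -17/8) gives ∇phi = (0, 0), so (-3/2, -17/8) is indeed a critical point.
The Hessian of phi is constant: H = [[10, -8], [-8, 8]].
det(H) = 10·8 − (-8)² = 16.
det(H) > 0 and tr(H) = 18 > 0, so H is positive definite and the point is a local minimum.

local minimum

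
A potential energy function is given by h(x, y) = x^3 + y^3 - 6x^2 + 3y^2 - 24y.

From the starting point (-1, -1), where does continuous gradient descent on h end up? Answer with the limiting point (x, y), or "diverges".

h is separable, so gradient descent decouples: x follows -∂h/∂x, y follows -∂h/∂y.
∂h/∂x = 3x(x - 4); at x=-1 this is 15, so x decreases.
∂h/∂y = 3(y - 2)(y + 4); at y=-1 this is -27, so y increases.
The x-coordinate has no critical point in that direction and runs off to infinity.

diverges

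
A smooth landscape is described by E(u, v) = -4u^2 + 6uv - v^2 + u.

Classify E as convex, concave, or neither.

neither

E is quadratic, so its Hessian is the constant matrix H = [[-8, 6], [6, -2]].
det(H) = -20, tr(H) = -10.
det(H) < 0, so H is indefinite: neither convex nor concave.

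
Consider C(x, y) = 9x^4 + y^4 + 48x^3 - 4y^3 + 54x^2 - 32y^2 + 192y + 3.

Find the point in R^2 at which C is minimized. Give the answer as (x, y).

C(x,y) separates as P(x) + Q(y) + 3, so its minimum is min P + min Q + 3.
P'(x) = 36x(x + 1)(x + 3) vanishes at x ∈ {-3, -1, 0}; Q'(y) = 4(y - 4)(y - 3)(y + 4) vanishes at y ∈ {-4, 3, 4}.
Local minima of P (where P''>0): P(-3)=-81, P(0)=0. Local minima of Q: Q(-4)=-768, Q(4)=256.
So the global minimum of C is P(-3) + Q(-4) + 3 = -81 − 768 + 3 = -846, attained at (-3, -4).

(-3, -4)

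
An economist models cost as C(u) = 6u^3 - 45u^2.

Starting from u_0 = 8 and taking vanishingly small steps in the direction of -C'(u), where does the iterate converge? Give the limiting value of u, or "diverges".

5

C'(u) = 18u(u - 5), so C'(8) = 432.
Gradient descent moves in the -C' direction, i.e. u is decreasing.
The nearest critical point in that direction is u = 5, where C'' = 90 > 0 (a local minimum). The iterate converges there.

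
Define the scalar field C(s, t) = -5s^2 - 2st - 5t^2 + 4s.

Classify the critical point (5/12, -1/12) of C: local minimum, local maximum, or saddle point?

The Hessian of C is constant: H = [[-10, -2], [-2, -10]].
det(H) = (-10)·(-10) − (-2)² = 96.
det(H) > 0 and tr(H) = -20 < 0, so H is negative definite and the point is a local maximum.

local maximum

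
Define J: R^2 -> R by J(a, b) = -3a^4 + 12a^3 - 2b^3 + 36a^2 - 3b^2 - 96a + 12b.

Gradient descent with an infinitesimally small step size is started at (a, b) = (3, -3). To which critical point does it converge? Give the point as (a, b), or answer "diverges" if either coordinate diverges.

(1, -2)

J is separable, so gradient descent decouples: a follows -∂J/∂a, b follows -∂J/∂b.
∂J/∂a = -12(a - 4)(a - 1)(a + 2); at a=3 this is 120, so a decreases.
∂J/∂b = -6(b - 1)(b + 2); at b=-3 this is -24, so b increases.
a converges to its nearest critical value 1 (a local min of the a-part); b converges to -2. The iterate converges to (1, -2).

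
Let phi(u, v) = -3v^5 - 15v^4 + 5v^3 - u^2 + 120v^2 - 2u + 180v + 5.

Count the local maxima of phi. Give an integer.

2

phi separates as a function of u plus a function of v, so ∇phi=0 decouples.
∂phi/∂u = -2(u + 1) = 0 at u ∈ {-1}; ∂phi/∂v = -15(v - 2)(v + 1)(v + 2)(v + 3) = 0 at v ∈ {-3, -2, -1, 2}.
The Hessian is diagonal: diag(phi_uu, phi_vv). Second derivatives: phi_uu(-1)=-2; phi_vv(-3)=150, phi_vv(-2)=-60, phi_vv(-1)=90, phi_vv(2)=-900.
Local maxima occur where both diagonal entries negative: (-1, -2), (-1, 2). Count: 2.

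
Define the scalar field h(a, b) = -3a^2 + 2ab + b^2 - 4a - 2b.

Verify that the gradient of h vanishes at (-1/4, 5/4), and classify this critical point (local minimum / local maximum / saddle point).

saddle point

∇h = (-6a + 2b - 4, 2a + 2b - 2); substituting (-1/4, 5/4) gives ∇h = (0, 0), so (-1/4, 5/4) is indeed a critical point.
The Hessian of h is constant: H = [[-6, 2], [2, 2]].
det(H) = (-6)·2 − 2² = -16.
Since det(H) < 0, H is indefinite and the critical point is a saddle point.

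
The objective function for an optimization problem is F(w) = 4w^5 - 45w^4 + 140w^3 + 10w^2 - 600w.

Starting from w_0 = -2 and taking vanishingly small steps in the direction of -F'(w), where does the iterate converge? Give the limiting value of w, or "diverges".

F'(w) = 20(w - 5)(w - 3)(w - 2)(w + 1), so F'(-2) = 2800.
Gradient descent moves in the -F' direction, i.e. w is decreasing.
There is no critical point below w=-2, and F' keeps the same sign, so the iterate runs off to −∞.

diverges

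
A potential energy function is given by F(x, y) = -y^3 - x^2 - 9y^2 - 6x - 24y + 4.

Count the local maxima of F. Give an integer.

1

F separates as a function of x plus a function of y, so ∇F=0 decouples.
∂F/∂x = -2(x + 3) = 0 at x ∈ {-3}; ∂F/∂y = -3(y + 2)(y + 4) = 0 at y ∈ {-4, -2}.
The Hessian is diagonal: diag(F_xx, F_yy). Second derivatives: F_xx(-3)=-2; F_yy(-4)=6, F_yy(-2)=-6.
Local maxima occur where both diagonal entries negative: (-3, -2). Count: 1.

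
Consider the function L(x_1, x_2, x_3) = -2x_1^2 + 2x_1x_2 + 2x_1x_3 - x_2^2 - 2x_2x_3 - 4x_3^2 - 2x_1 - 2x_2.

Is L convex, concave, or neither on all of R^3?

L is quadratic, so its Hessian is the constant matrix H = [[-4, 2, 2], [2, -2, -2], [2, -2, -8]].
Leading principal minors: -4, 4, -24.
Signs alternate −, +, − ⇒ H ≺ 0 ⇒ concave.

concave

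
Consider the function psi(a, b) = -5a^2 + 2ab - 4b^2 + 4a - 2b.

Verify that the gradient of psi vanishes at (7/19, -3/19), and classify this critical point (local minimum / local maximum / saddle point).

local maximum

∇psi = (-10a + 2b + 4, 2a - 8b - 2); substituting (7/19, -3/19) gives ∇psi = (0, 0), so (7/19, -3/19) is indeed a critical point.
The Hessian of psi is constant: H = [[-10, 2], [2, -8]].
det(H) = (-10)·(-8) − 2² = 76.
det(H) > 0 and tr(H) = -18 < 0, so H is negative definite and the point is a local maximum.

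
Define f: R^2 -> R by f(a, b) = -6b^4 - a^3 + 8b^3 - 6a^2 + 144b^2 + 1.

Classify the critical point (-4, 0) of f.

local minimum

The mixed partial ∂²f/∂a∂b is 0, so the Hessian at any point is diag(f_aa, f_bb) = diag(-6(a + 2), 24(-3b^2 + 2b + 12)).
At (-4, 0): H = diag(12, 288).
Both eigenvalues are positive, so H is positive definite: a local minimum.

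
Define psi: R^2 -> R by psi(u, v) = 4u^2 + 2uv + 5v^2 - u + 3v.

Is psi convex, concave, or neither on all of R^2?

convex

psi is quadratic, so its Hessian is the constant matrix H = [[8, 2], [2, 10]].
det(H) = 76, tr(H) = 18.
det(H) > 0 and tr(H) > 0, so H is positive definite everywhere: convex.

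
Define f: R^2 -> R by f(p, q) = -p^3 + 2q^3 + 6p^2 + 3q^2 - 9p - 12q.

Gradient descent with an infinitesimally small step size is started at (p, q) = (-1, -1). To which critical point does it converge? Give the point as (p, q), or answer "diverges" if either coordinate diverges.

(1, 1)

f is separable, so gradient descent decouples: p follows -∂f/∂p, q follows -∂f/∂q.
∂f/∂p = -3(p - 3)(p - 1); at p=-1 this is -24, so p increases.
∂f/∂q = 6(q - 1)(q + 2); at q=-1 this is -12, so q increases.
p converges to its nearest critical value 1 (a local min of the p-part); q converges to 1. The iterate converges to (1, 1).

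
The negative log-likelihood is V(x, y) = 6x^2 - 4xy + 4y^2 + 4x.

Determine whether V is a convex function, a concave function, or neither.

convex

V is quadratic, so its Hessian is the constant matrix H = [[12, -4], [-4, 8]].
det(H) = 80, tr(H) = 20.
det(H) > 0 and tr(H) > 0, so H is positive definite everywhere: convex.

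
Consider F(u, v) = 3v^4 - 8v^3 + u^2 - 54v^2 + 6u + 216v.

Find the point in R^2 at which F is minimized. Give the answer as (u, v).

F(u,v) separates as P(u) + Q(v), so its minimum is min P + min Q.
P'(u) = 2u + 6 vanishes at u ∈ {-3}; Q'(v) = 12(v - 3)(v - 2)(v + 3) vanishes at v ∈ {-3, 2, 3}.
Local minima of P (where P''>0): P(-3)=-9. Local minima of Q: Q(-3)=-675, Q(3)=189.
So the global minimum of F is P(-3) + Q(-3) = -9 − 675 = -684, attained at (-3, -3).

(-3, -3)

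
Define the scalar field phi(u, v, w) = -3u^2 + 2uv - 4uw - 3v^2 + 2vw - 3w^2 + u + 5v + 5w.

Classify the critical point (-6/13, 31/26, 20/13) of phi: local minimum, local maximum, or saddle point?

local maximum

The Hessian is constant: H = [[-6, 2, -4], [2, -6, 2], [-4, 2, -6]].
Leading principal minors: Δ₁ = -6, Δ₂ = 32, Δ₃ = -104.
The minors alternate sign starting negative (−, +, −), so H is negative definite: a local maximum.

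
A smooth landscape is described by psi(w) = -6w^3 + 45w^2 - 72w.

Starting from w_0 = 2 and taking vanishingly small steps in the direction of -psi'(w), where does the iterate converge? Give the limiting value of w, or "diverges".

psi'(w) = -18(w - 4)(w - 1), so psi'(2) = 36.
Gradient descent moves in the -psi' direction, i.e. w is decreasing.
The nearest critical point in that direction is w = 1, where psi'' = 54 > 0 (a local minimum). The iterate converges there.

1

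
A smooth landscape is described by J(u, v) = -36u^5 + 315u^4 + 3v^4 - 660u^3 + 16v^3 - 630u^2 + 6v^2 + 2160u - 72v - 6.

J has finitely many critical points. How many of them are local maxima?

J separates as a function of u plus a function of v, so ∇J=0 decouples.
∂J/∂u = -180(u - 4)(u - 3)(u - 1)(u + 1) = 0 at u ∈ {-1, 1, 3, 4}; ∂J/∂v = 12(v - 1)(v + 2)(v + 3) = 0 at v ∈ {-3, -2, 1}.
The Hessian is diagonal: diag(J_uu, J_vv). Second derivatives: J_uu(-1)=7200, J_uu(1)=-2160, J_uu(3)=1440, J_uu(4)=-2700; J_vv(-3)=48, J_vv(-2)=-36, J_vv(1)=144.
Local maxima occur where both diagonal entries negative: (1, -2), (4, -2). Count: 2.

2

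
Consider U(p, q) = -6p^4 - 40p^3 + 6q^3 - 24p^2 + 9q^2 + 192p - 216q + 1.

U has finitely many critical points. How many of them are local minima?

U separates as a function of p plus a function of q, so ∇U=0 decouples.
∂U/∂p = -24(p - 1)(p + 2)(p + 4) = 0 at p ∈ {-4, -2, 1}; ∂U/∂q = 18(q - 3)(q + 4) = 0 at q ∈ {-4, 3}.
The Hessian is diagonal: diag(U_pp, U_qq). Second derivatives: U_pp(-4)=-240, U_pp(-2)=144, U_pp(1)=-360; U_qq(-4)=-126, U_qq(3)=126.
Local minima occur where both diagonal entries positive: (-2, 3). Count: 1.

1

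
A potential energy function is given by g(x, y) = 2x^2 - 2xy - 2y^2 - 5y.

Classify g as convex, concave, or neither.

g is quadratic, so its Hessian is the constant matrix H = [[4, -2], [-2, -4]].
det(H) = -20, tr(H) = 0.
det(H) < 0, so H is indefinite: neither convex nor concave.

neither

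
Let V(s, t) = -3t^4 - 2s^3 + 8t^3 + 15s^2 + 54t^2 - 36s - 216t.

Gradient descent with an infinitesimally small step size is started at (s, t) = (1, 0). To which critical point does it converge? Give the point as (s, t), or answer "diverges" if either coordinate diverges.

(2, 2)

V is separable, so gradient descent decouples: s follows -∂V/∂s, t follows -∂V/∂t.
∂V/∂s = -6(s - 3)(s - 2); at s=1 this is -12, so s increases.
∂V/∂t = -12(t - 3)(t - 2)(t + 3); at t=0 this is -216, so t increases.
s converges to its nearest critical value 2 (a local min of the s-part); t converges to 2. The iterate converges to (2, 2).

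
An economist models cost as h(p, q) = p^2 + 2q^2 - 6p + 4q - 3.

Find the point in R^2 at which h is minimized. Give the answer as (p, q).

h(p,q) separates as A(p) + B(q) − 3, so its minimum is min A + min B − 3.
A'(p) = 2p - 6 vanishes at p ∈ {3}; B'(q) = 4q + 4 vanishes at q ∈ {-1}.
Local minima of A (where A''>0): A(3)=-9. Local minima of B: B(-1)=-2.
So the global minimum of h is A(3) + B(-1) − 3 = -9 − 2 − 3 = -14, attained at (3, -1).

(3, -1)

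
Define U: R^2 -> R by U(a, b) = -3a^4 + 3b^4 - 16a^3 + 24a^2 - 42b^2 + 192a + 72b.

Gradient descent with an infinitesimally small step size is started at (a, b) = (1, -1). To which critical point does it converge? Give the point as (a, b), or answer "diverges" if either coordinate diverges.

U is separable, so gradient descent decouples: a follows -∂U/∂a, b follows -∂U/∂b.
∂U/∂a = -12(a - 2)(a + 2)(a + 4); at a=1 this is 180, so a decreases.
∂U/∂b = 12(b - 2)(b - 1)(b + 3); at b=-1 this is 144, so b decreases.
a converges to its nearest critical value -2 (a local min of the a-part); b converges to -3. The iterate converges to (-2, -3).

(-2, -3)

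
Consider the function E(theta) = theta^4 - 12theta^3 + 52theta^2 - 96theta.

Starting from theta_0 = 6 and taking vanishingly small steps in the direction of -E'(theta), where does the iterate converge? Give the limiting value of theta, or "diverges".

4

E'(theta) = 4(theta - 4)(theta - 3)(theta - 2), so E'(6) = 96.
Gradient descent moves in the -E' direction, i.e. theta is decreasing.
The nearest critical point in that direction is theta = 4, where E'' = 8 > 0 (a local minimum). The iterate converges there.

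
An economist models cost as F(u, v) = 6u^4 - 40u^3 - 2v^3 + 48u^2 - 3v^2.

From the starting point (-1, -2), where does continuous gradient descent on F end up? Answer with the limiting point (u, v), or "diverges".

(0, -1)

F is separable, so gradient descent decouples: u follows -∂F/∂u, v follows -∂F/∂v.
∂F/∂u = 24u(u - 4)(u - 1); at u=-1 this is -240, so u increases.
∂F/∂v = -6v(v + 1); at v=-2 this is -12, so v increases.
u converges to its nearest critical value 0 (a local min of the u-part); v converges to -1. The iterate converges to (0, -1).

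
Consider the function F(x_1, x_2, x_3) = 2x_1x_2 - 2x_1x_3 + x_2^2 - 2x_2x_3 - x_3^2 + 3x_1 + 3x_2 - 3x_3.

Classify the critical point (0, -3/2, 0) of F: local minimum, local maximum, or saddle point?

saddle point

The Hessian is constant: H = [[0, 2, -2], [2, 2, -2], [-2, -2, -2]].
Leading principal minors: Δ₁ = 0, Δ₂ = -4, Δ₃ = 16.
The minors fit neither the all-positive nor the alternating-sign pattern, so H is indefinite: a saddle point.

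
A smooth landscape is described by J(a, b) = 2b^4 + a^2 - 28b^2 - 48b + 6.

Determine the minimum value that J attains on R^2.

-228

J(a,b) separates as P(a) + Q(b) + 6, so its minimum is min P + min Q + 6.
P'(a) = 2a vanishes at a ∈ {0}; Q'(b) = 8(b - 3)(b + 1)(b + 2) vanishes at b ∈ {-2, -1, 3}.
Local minima of P (where P''>0): P(0)=0. Local minima of Q: Q(-2)=16, Q(3)=-234.
So the global minimum of J is P(0) + Q(3) + 6 = 0 − 234 + 6 = -228, attained at (0, 3).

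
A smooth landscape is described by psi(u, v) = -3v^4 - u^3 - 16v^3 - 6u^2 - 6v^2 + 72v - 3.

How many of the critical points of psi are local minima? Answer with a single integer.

psi separates as a function of u plus a function of v, so ∇psi=0 decouples.
∂psi/∂u = -3u(u + 4) = 0 at u ∈ {-4, 0}; ∂psi/∂v = -12(v - 1)(v + 2)(v + 3) = 0 at v ∈ {-3, -2, 1}.
The Hessian is diagonal: diag(psi_uu, psi_vv). Second derivatives: psi_uu(-4)=12, psi_uu(0)=-12; psi_vv(-3)=-48, psi_vv(-2)=36, psi_vv(1)=-144.
Local minima occur where both diagonal entries positive: (-4, -2). Count: 1.

1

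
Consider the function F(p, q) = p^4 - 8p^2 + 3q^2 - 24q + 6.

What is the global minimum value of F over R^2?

-58

F(p,q) separates as A(p) + B(q) + 6, so its minimum is min A + min B + 6.
A'(p) = 4p(p - 2)(p + 2) vanishes at p ∈ {-2, 0, 2}; B'(q) = 6q - 24 vanishes at q ∈ {4}.
Local minima of A (where A''>0): A(-2)=-16, A(2)=-16. Local minima of B: B(4)=-48.
So the global minimum of F is A(-2) + B(4) + 6 = -16 − 48 + 6 = -58, attained at (-2, 4).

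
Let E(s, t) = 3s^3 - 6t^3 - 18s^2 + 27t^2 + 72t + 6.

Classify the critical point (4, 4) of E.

The mixed partial ∂²E/∂s∂t is 0, so the Hessian at any point is diag(E_ss, E_tt) = diag(18(s - 2), 18(-2t + 3)).
At (4, 4): H = diag(36, -90).
The eigenvalues have opposite signs, so H is indefinite: a saddle point.

saddle point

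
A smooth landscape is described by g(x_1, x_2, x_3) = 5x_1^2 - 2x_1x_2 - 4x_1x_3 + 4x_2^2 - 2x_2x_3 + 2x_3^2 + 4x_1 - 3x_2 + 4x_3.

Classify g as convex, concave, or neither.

convex

g is quadratic, so its Hessian is the constant matrix H = [[10, -2, -4], [-2, 8, -2], [-4, -2, 4]].
Leading principal minors: 10, 76, 104.
All positive ⇒ H ≻ 0 ⇒ convex.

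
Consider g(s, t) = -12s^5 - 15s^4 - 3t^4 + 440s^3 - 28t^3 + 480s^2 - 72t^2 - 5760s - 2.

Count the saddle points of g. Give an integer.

g separates as a function of s plus a function of t, so ∇g=0 decouples.
∂g/∂s = -60(s - 4)(s - 2)(s + 3)(s + 4) = 0 at s ∈ {-4, -3, 2, 4}; ∂g/∂t = -12t(t + 3)(t + 4) = 0 at t ∈ {-4, -3, 0}.
The Hessian is diagonal: diag(g_ss, g_tt). Second derivatives: g_ss(-4)=2880, g_ss(-3)=-2100, g_ss(2)=3600, g_ss(4)=-6720; g_tt(-4)=-48, g_tt(-3)=36, g_tt(0)=-144.
Saddle points occur where the two diagonal entries have opposite signs: (-4, -4), (-4, 0), (-3, -3), (2, -4), (2, 0), (4, -3). Count: 6.

6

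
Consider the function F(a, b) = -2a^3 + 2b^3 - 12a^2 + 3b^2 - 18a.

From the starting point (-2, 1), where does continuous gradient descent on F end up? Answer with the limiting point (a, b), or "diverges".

(-3, 0)

F is separable, so gradient descent decouples: a follows -∂F/∂a, b follows -∂F/∂b.
∂F/∂a = -6(a + 1)(a + 3); at a=-2 this is 6, so a decreases.
∂F/∂b = 6b(b + 1); at b=1 this is 12, so b decreases.
a converges to its nearest critical value -3 (a local min of the a-part); b converges to 0. The iterate converges to (-3, 0).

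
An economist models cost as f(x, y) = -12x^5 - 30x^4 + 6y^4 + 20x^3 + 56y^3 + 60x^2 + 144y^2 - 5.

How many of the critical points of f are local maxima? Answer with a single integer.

2

f separates as a function of x plus a function of y, so ∇f=0 decouples.
∂f/∂x = -60x(x - 1)(x + 1)(x + 2) = 0 at x ∈ {-2, -1, 0, 1}; ∂f/∂y = 24y(y + 3)(y + 4) = 0 at y ∈ {-4, -3, 0}.
The Hessian is diagonal: diag(f_xx, f_yy). Second derivatives: f_xx(-2)=360, f_xx(-1)=-120, f_xx(0)=120, f_xx(1)=-360; f_yy(-4)=96, f_yy(-3)=-72, f_yy(0)=288.
Local maxima occur where both diagonal entries negative: (-1, -3), (1, -3). Count: 2.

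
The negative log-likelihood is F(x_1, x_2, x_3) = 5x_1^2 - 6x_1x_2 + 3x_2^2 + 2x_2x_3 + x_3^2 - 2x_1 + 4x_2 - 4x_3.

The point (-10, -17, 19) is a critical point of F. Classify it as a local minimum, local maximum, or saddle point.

local minimum

The Hessian is constant: H = [[10, -6, 0], [-6, 6, 2], [0, 2, 2]].
Leading principal minors: Δ₁ = 10, Δ₂ = 24, Δ₃ = 8.
All leading minors are positive, so H is positive definite: a local minimum.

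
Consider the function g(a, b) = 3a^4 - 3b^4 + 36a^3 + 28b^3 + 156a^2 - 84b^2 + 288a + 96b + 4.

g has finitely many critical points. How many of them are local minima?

g separates as a function of a plus a function of b, so ∇g=0 decouples.
∂g/∂a = 12(a + 2)(a + 3)(a + 4) = 0 at a ∈ {-4, -3, -2}; ∂g/∂b = -12(b - 4)(b - 2)(b - 1) = 0 at b ∈ {1, 2, 4}.
The Hessian is diagonal: diag(g_aa, g_bb). Second derivatives: g_aa(-4)=24, g_aa(-3)=-12, g_aa(-2)=24; g_bb(1)=-36, g_bb(2)=24, g_bb(4)=-72.
Local minima occur where both diagonal entries positive: (-4, 2), (-2, 2). Count: 2.

2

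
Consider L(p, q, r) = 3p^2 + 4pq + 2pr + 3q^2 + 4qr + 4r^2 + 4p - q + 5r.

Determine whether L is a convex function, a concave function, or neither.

convex

L is quadratic, so its Hessian is the constant matrix H = [[6, 4, 2], [4, 6, 4], [2, 4, 8]].
Leading principal minors: 6, 20, 104.
All positive ⇒ H ≻ 0 ⇒ convex.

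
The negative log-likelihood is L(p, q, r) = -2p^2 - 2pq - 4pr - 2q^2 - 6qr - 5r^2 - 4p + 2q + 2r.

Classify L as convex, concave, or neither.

concave

L is quadratic, so its Hessian is the constant matrix H = [[-4, -2, -4], [-2, -4, -6], [-4, -6, -10]].
Leading principal minors: -4, 12, -8.
Signs alternate −, +, − ⇒ H ≺ 0 ⇒ concave.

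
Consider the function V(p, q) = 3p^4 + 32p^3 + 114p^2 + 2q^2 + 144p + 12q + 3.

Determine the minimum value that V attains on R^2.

-74

V(p,q) separates as A(p) + B(q) + 3, so its minimum is min A + min B + 3.
A'(p) = 12(p + 1)(p + 3)(p + 4) vanishes at p ∈ {-4, -3, -1}; B'(q) = 4q + 12 vanishes at q ∈ {-3}.
Local minima of A (where A''>0): A(-4)=-32, A(-1)=-59. Local minima of B: B(-3)=-18.
So the global minimum of V is A(-1) + B(-3) + 3 = -59 − 18 + 3 = -74, attained at (-1, -3).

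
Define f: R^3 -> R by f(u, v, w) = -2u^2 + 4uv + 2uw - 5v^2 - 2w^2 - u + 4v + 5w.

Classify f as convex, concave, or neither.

f is quadratic, so its Hessian is the constant matrix H = [[-4, 4, 2], [4, -10, 0], [2, 0, -4]].
Leading principal minors: -4, 24, -56.
Signs alternate −, +, − ⇒ H ≺ 0 ⇒ concave.

concave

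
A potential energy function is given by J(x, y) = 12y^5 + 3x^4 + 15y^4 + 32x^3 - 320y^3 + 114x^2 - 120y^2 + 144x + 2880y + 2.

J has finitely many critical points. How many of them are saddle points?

6

J separates as a function of x plus a function of y, so ∇J=0 decouples.
∂J/∂x = 12(x + 1)(x + 3)(x + 4) = 0 at x ∈ {-4, -3, -1}; ∂J/∂y = 60(y - 3)(y - 2)(y + 2)(y + 4) = 0 at y ∈ {-4, -2, 2, 3}.
The Hessian is diagonal: diag(J_xx, J_yy). Second derivatives: J_xx(-4)=36, J_xx(-3)=-24, J_xx(-1)=72; J_yy(-4)=-5040, J_yy(-2)=2400, J_yy(2)=-1440, J_yy(3)=2100.
Saddle points occur where the two diagonal entries have opposite signs: (-4, -4), (-4, 2), (-3, -2), (-3, 3), (-1, -4), (-1, 2). Count: 6.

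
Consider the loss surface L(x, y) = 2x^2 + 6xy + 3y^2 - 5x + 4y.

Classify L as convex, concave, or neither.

neither

L is quadratic, so its Hessian is the constant matrix H = [[4, 6], [6, 6]].
det(H) = -12, tr(H) = 10.
det(H) < 0, so H is indefinite: neither convex nor concave.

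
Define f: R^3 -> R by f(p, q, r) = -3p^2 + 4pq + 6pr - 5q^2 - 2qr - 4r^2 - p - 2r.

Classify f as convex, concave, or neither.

f is quadratic, so its Hessian is the constant matrix H = [[-6, 4, 6], [4, -10, -2], [6, -2, -8]].
Leading principal minors: -6, 44, -64.
Signs alternate −, +, − ⇒ H ≺ 0 ⇒ concave.

concave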